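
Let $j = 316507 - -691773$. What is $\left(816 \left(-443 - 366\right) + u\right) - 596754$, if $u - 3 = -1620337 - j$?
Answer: $-3885512$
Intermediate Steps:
$j = 1008280$ ($j = 316507 + 691773 = 1008280$)
$u = -2628614$ ($u = 3 - 2628617 = -2628614$)
$\left(816 \left(-443 - 366\right) + u\right) - 596754 = \left(816 \left(-443 - 366\right) - 2628614\right) - 596754 = \left(816 \left(-809\right) - 2628614\right) - 596754 = \left(-660144 - 2628614\right) - 596754 = -3288758 - 596754 = -3885512$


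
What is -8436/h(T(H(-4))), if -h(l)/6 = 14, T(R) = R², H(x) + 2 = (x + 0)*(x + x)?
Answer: 703/7 ≈ 100.43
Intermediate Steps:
H(x) = -2 + 2*x² (H(x) = -2 + (x + 0)*(x + x) = -2 + x*(2*x) = -2 + 2*x²)
h(l) = -84 (h(l) = -6*14 = -84)
-8436/h(T(H(-4))) = -8436/(-84) = -8436*(-1/84) = 703/7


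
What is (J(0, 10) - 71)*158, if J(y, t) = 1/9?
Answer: -100804/9 ≈ -11200.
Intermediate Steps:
J(y, t) = 1/9
(J(0, 10) - 71)*158 = (1/9 - 71)*158 = -638/9*158 = -100804/9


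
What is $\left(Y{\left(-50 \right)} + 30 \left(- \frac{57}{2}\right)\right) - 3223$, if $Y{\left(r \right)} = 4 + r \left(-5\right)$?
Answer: $-3824$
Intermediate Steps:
$Y{\left(r \right)} = 4 - 5 r$
$\left(Y{\left(-50 \right)} + 30 \left(- \frac{57}{2}\right)\right) - 3223 = \left(\left(4 - -250\right) + 30 \left(- \frac{57}{2}\right)\right) - 3223 = \left(\left(4 + 250\right) + 30 \left(\left(-57\right) \frac{1}{2}\right)\right) - 3223 = \left(254 + 30 \left(- \frac{57}{2}\right)\right) - 3223 = \left(254 - 855\right) - 3223 = -601 - 3223 = -3824$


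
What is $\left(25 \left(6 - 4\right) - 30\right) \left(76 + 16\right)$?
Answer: $1840$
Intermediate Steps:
$\left(25 \left(6 - 4\right) - 30\right) \left(76 + 16\right) = \left(25 \left(6 - 4\right) - 30\right) 92 = \left(25 \cdot 2 - 30\right) 92 = \left(50 - 30\right) 92 = 20 \cdot 92 = 1840$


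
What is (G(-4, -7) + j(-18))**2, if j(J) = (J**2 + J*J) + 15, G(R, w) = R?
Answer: 434281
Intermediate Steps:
j(J) = 15 + 2*J**2 (j(J) = (J**2 + J**2) + 15 = 2*J**2 + 15 = 15 + 2*J**2)
(G(-4, -7) + j(-18))**2 = (-4 + (15 + 2*(-18)**2))**2 = (-4 + (15 + 2*324))**2 = (-4 + (15 + 648))**2 = (-4 + 663)**2 = 659**2 = 434281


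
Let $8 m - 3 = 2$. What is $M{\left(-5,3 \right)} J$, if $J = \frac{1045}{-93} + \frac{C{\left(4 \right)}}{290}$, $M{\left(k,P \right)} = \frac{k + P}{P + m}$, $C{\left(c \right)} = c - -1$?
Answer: $\frac{484136}{78213} \approx 6.19$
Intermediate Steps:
$m = \frac{5}{8}$ ($m = \frac{3}{8} + \frac{1}{8} \cdot 2 = \frac{3}{8} + \frac{1}{4} = \frac{5}{8} \approx 0.625$)
$C{\left(c \right)} = 1 + c$ ($C{\left(c \right)} = c + 1 = 1 + c$)
$M{\left(k,P \right)} = \frac{P + k}{\frac{5}{8} + P}$ ($M{\left(k,P \right)} = \frac{k + P}{P + \frac{5}{8}} = \frac{P + k}{\frac{5}{8} + P}$)
$J = - \frac{60517}{5394}$ ($J = \frac{1045}{-93} + \frac{1 + 4}{290} = 1045 \left(- \frac{1}{93}\right) + 5 \cdot \frac{1}{290} = - \frac{1045}{93} + \frac{1}{58} = - \frac{60517}{5394} \approx -11.219$)
$M{\left(-5,3 \right)} J = \frac{8 \left(3 - 5\right)}{5 + 8 \cdot 3} \left(- \frac{60517}{5394}\right) = 8 \frac{1}{5 + 24} \left(-2\right) \left(- \frac{60517}{5394}\right) = 8 \cdot \frac{1}{29} \left(-2\right) \left(- \frac{60517}{5394}\right) = \left(- \frac{16}{29}\right) \left(- \frac{60517}{5394}\right) = \frac{484136}{78213}$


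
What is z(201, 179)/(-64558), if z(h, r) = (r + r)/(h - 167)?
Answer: -179/1097486 ≈ -0.00016310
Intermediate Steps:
z(h, r) = 2*r/(-167 + h) (z(h, r) = (2*r)/(-167 + h) = 2*r/(-167 + h))
z(201, 179)/(-64558) = (2*179/(-167 + 201))/(-64558) = (2*179/34)*(-1/64558) = (2*179*(1/34))*(-1/64558) = (179/17)*(-1/64558) = -179/1097486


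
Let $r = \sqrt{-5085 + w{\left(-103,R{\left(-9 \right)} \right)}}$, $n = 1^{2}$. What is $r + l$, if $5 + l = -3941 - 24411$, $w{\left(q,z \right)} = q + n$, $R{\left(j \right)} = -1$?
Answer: $-28357 + i \sqrt{5187} \approx -28357.0 + 72.021 i$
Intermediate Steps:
$n = 1$
$w{\left(q,z \right)} = 1 + q$ ($w{\left(q,z \right)} = q + 1 = 1 + q$)
$l = -28357$ ($l = -5 - 28352 = -28357$)
$r = i \sqrt{5187}$ ($r = \sqrt{-5085 + \left(1 - 103\right)} = \sqrt{-5085 - 102} = \sqrt{-5187} = i \sqrt{5187} \approx 72.021 i$)
$r + l = i \sqrt{5187} - 28357 = -28357 + i \sqrt{5187}$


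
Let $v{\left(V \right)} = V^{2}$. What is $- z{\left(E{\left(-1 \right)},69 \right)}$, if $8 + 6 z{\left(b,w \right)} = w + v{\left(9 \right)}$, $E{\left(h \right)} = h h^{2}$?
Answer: $- \frac{71}{3} \approx -23.667$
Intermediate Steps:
$E{\left(h \right)} = h^{3}$
$z{\left(b,w \right)} = \frac{73}{6} + \frac{w}{6}$ ($z{\left(b,w \right)} = - \frac{4}{3} + \frac{w + 9^{2}}{6} = - \frac{4}{3} + \frac{w + 81}{6} = - \frac{4}{3} + \frac{81 + w}{6} = - \frac{4}{3} + \left(\frac{27}{2} + \frac{w}{6}\right) = \frac{73}{6} + \frac{w}{6}$)
$- z{\left(E{\left(-1 \right)},69 \right)} = - (\frac{73}{6} + \frac{1}{6} \cdot 69) = - (\frac{73}{6} + \frac{23}{2}) = \left(-1\right) \frac{71}{3} = - \frac{71}{3}$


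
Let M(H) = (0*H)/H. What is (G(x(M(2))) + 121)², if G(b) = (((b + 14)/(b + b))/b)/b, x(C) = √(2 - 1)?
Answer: 66049/4 ≈ 16512.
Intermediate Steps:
M(H) = 0 (M(H) = 0/H = 0)
x(C) = 1 (x(C) = √1 = 1)
G(b) = (14 + b)/(2*b³) (G(b) = (((14 + b)/((2*b)))/b)/b = (((14 + b)*(1/(2*b)))/b)/b = (((14 + b)/(2*b))/b)/b = ((14 + b)/(2*b²))/b = (14 + b)/(2*b³))
(G(x(M(2))) + 121)² = ((½)*(14 + 1)/1³ + 121)² = ((½)*1*15 + 121)² = (15/2 + 121)² = (257/2)² = 66049/4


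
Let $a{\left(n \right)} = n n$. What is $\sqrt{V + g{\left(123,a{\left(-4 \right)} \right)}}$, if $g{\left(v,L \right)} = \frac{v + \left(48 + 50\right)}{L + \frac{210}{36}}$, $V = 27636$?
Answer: $\frac{\sqrt{474435102}}{131} \approx 166.27$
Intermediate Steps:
$a{\left(n \right)} = n^{2}$
$g{\left(v,L \right)} = \frac{98 + v}{\frac{35}{6} + L}$ ($g{\left(v,L \right)} = \frac{v + 98}{L + 210 \cdot \frac{1}{36}} = \frac{98 + v}{L + \frac{35}{6}} = \frac{98 + v}{\frac{35}{6} + L}$)
$\sqrt{V + g{\left(123,a{\left(-4 \right)} \right)}} = \sqrt{27636 + \frac{6 \left(98 + 123\right)}{35 + 6 \left(-4\right)^{2}}} = \sqrt{27636 + 6 \frac{1}{35 + 6 \cdot 16} \cdot 221} = \sqrt{27636 + 6 \frac{1}{35 + 96} \cdot 221} = \sqrt{27636 + 6 \cdot \frac{1}{131} \cdot 221} = \sqrt{27636 + \frac{1326}{131}} = \sqrt{\frac{3621642}{131}} = \frac{\sqrt{474435102}}{131}$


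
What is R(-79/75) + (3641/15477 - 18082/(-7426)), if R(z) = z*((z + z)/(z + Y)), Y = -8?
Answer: 30722838628/12668663175 ≈ 2.4251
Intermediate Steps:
R(z) = 2*z²/(-8 + z) (R(z) = z*((z + z)/(z - 8)) = z*((2*z)/(-8 + z)) = z*(2*z/(-8 + z)) = 2*z²/(-8 + z))
R(-79/75) + (3641/15477 - 18082/(-7426)) = 2*(-79/75)²/(-8 - 79/75) + (3641/15477 - 18082/(-7426)) = 2*(-79*1/75)²/(-8 - 79*1/75) + (3641*(1/15477) - 18082*(-1/7426)) = 2*(-79/75)²/(-8 - 79/75) + (331/1407 + 9041/3713) = 2*(6241/5625)/(-679/75) + 13949690/5224191 = 2*(6241/5625)*(-75/679) + 13949690/5224191 = -12482/50925 + 13949690/5224191 = 30722838628/12668663175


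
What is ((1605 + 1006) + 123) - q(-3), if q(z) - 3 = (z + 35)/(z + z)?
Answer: 8209/3 ≈ 2736.3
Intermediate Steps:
q(z) = 3 + (35 + z)/(2*z) (q(z) = 3 + (z + 35)/(z + z) = 3 + (35 + z)/((2*z)) = 3 + (35 + z)*(1/(2*z)) = 3 + (35 + z)/(2*z))
((1605 + 1006) + 123) - q(-3) = ((1605 + 1006) + 123) - 7*(5 - 3)/(2*(-3)) = (2611 + 123) - 7*(-1)*2/(2*3) = 2734 - 1*(-7/3) = 2734 + 7/3 = 8209/3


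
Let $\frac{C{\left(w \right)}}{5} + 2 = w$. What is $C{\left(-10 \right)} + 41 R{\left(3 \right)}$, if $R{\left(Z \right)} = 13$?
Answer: $473$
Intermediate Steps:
$C{\left(w \right)} = -10 + 5 w$
$C{\left(-10 \right)} + 41 R{\left(3 \right)} = \left(-10 + 5 \left(-10\right)\right) + 41 \cdot 13 = \left(-10 - 50\right) + 533 = -60 + 533 = 473$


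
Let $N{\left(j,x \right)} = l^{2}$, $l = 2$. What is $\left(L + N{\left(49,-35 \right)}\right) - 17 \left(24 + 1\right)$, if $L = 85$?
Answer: $-336$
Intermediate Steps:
$N{\left(j,x \right)} = 4$ ($N{\left(j,x \right)} = 2^{2} = 4$)
$\left(L + N{\left(49,-35 \right)}\right) - 17 \left(24 + 1\right) = \left(85 + 4\right) - 17 \left(24 + 1\right) = 89 - 425 = -336$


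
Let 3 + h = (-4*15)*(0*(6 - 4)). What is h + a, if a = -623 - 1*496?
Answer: -1122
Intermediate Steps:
a = -1119 (a = -623 - 496 = -1119)
h = -3 (h = -3 + (-4*15)*(0*(6 - 4)) = -3 - 0*2 = -3 - 60*0 = -3 + 0 = -3)
h + a = -3 - 1119 = -1122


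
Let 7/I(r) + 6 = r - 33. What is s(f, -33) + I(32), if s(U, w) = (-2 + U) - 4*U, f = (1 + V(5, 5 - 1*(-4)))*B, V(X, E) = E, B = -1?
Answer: 27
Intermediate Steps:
I(r) = 7/(-39 + r) (I(r) = 7/(-6 + (r - 33)) = 7/(-6 + (-33 + r)) = 7/(-39 + r))
f = -10 (f = (1 + (5 - 1*(-4)))*(-1) = (1 + (5 + 4))*(-1) = (1 + 9)*(-1) = 10*(-1) = -10)
s(U, w) = -2 - 3*U
s(f, -33) + I(32) = (-2 - 3*(-10)) + 7/(-39 + 32) = (-2 + 30) + 7/(-7) = 28 + 7*(-⅐) = 28 - 1 = 27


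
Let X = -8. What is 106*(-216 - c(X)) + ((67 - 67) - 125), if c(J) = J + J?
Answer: -21325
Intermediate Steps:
c(J) = 2*J
106*(-216 - c(X)) + ((67 - 67) - 125) = 106*(-216 - 2*(-8)) + ((67 - 67) - 125) = 106*(-216 - 1*(-16)) + (0 - 125) = 106*(-216 + 16) - 125 = 106*(-200) - 125 = -21200 - 125 = -21325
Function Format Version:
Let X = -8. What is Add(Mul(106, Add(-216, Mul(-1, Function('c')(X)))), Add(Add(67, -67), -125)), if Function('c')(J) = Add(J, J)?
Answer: -21325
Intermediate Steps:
Function('c')(J) = Mul(2, J)
Add(Mul(106, Add(-216, Mul(-1, Function('c')(X)))), Add(Add(67, -67), -125)) = Add(Mul(106, Add(-216, Mul(-1, Mul(2, -8)))), Add(Add(67, -67), -125)) = Add(Mul(106, Add(-216, Mul(-1, -16))), Add(0, -125)) = Add(Mul(106, Add(-216, 16)), -125) = Add(Mul(106, -200), -125) = Add(-21200, -125) = -21325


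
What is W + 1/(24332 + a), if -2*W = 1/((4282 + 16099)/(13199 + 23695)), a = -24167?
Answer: -3023374/3362865 ≈ -0.89905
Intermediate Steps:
W = -18447/20381 (W = -(13199 + 23695)/(4282 + 16099)/2 = -1/(2*(20381/36894)) = -1/(2*(20381*(1/36894))) = -1/(2*20381/36894) = -½*36894/20381 = -18447/20381 ≈ -0.90511)
W + 1/(24332 + a) = -18447/20381 + 1/(24332 - 24167) = -18447/20381 + 1/165 = -3023374/3362865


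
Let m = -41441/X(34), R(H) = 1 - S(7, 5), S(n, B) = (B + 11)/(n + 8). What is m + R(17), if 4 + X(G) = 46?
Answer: -69073/70 ≈ -986.76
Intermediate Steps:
S(n, B) = (11 + B)/(8 + n)
X(G) = 42 (X(G) = -4 + 46 = 42)
R(H) = -1/15 (R(H) = 1 - (11 + 5)/(8 + 7) = 1 - 16/15 = -1/15)
m = -41441/42 ≈ -986.69
m + R(17) = -41441/42 - 1/15 = -69073/70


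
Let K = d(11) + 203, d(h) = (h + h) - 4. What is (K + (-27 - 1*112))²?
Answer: 6724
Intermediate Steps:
d(h) = -4 + 2*h (d(h) = 2*h - 4 = -4 + 2*h)
K = 221 (K = (-4 + 2*11) + 203 = (-4 + 22) + 203 = 18 + 203 = 221)
(K + (-27 - 1*112))² = (221 + (-27 - 1*112))² = (221 + (-27 - 112))² = (221 - 139)² = 82² = 6724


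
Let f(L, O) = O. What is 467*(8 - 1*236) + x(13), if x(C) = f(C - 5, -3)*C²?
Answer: -106983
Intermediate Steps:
x(C) = -3*C²
467*(8 - 1*236) + x(13) = 467*(8 - 1*236) - 3*13² = 467*(8 - 236) - 3*169 = 467*(-228) - 507 = -106476 - 507 = -106983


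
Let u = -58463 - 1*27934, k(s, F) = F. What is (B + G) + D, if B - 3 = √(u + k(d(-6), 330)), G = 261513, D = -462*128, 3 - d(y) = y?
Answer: 202380 + 3*I*√9563 ≈ 2.0238e+5 + 293.37*I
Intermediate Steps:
d(y) = 3 - y
u = -86397 (u = -58463 - 27934 = -86397)
D = -59136
B = 3 + 3*I*√9563 (B = 3 + √(-86397 + 330) = 3 + √(-86067) = 3 + 3*I*√9563 ≈ 3.0 + 293.37*I)
(B + G) + D = ((3 + 3*I*√9563) + 261513) - 59136 = (261516 + 3*I*√9563) - 59136 = 202380 + 3*I*√9563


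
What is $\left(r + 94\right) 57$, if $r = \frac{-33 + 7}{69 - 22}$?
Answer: $\frac{250344}{47} \approx 5326.5$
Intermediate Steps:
$r = - \frac{26}{47} \approx -0.55319$
$\left(r + 94\right) 57 = \left(- \frac{26}{47} + 94\right) 57 = \frac{4392}{47} \cdot 57 = \frac{250344}{47}$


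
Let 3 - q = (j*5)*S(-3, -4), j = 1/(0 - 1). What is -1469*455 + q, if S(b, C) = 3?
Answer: -668377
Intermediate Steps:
j = -1 (j = 1/(-1) = -1)
q = 18 (q = 3 - (-1*5)*3 = 3 - (-5)*3 = 3 - 1*(-15) = 3 + 15 = 18)
-1469*455 + q = -1469*455 + 18 = -668395 + 18 = -668377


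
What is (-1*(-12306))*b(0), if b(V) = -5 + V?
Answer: -61530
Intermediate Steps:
(-1*(-12306))*b(0) = (-1*(-12306))*(-5 + 0) = 12306*(-5) = -61530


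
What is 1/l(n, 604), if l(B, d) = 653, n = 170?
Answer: 1/653 ≈ 0.0015314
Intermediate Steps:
1/l(n, 604) = 1/653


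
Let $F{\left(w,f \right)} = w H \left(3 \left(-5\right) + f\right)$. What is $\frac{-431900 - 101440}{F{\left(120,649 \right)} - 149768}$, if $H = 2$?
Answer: $- \frac{133335}{598} \approx -222.97$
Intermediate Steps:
$F{\left(w,f \right)} = 2 w \left(-15 + f\right)$ ($F{\left(w,f \right)} = w 2 \left(3 \left(-5\right) + f\right) = 2 w \left(-15 + f\right)$)
$\frac{-431900 - 101440}{F{\left(120,649 \right)} - 149768} = \frac{-431900 - 101440}{2 \cdot 120 \left(-15 + 649\right) - 149768} = - \frac{533340}{2 \cdot 120 \cdot 634 - 149768} = - \frac{533340}{152160 - 149768} = - \frac{533340}{2392} = \left(-533340\right) \frac{1}{2392} = - \frac{133335}{598}$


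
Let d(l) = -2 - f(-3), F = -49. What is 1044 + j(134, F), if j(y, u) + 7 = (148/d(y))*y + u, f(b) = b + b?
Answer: 5946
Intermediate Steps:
f(b) = 2*b
d(l) = 4 (d(l) = -2 - 2*(-3) = -2 - 1*(-6) = -2 + 6 = 4)
j(y, u) = -7 + u + 37*y (j(y, u) = -7 + ((148/4)*y + u) = -7 + ((148*(1/4))*y + u) = -7 + (37*y + u) = -7 + (u + 37*y) = -7 + u + 37*y)
1044 + j(134, F) = 1044 + (-7 - 49 + 37*134) = 1044 + (-7 - 49 + 4958) = 1044 + 4902 = 5946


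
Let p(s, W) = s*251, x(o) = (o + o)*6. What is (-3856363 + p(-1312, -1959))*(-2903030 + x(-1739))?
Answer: 12238486761150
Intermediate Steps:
x(o) = 12*o (x(o) = (2*o)*6 = 12*o)
p(s, W) = 251*s
(-3856363 + p(-1312, -1959))*(-2903030 + x(-1739)) = (-3856363 + 251*(-1312))*(-2903030 + 12*(-1739)) = (-3856363 - 329312)*(-2903030 - 20868) = -4185675*(-2923898) = 12238486761150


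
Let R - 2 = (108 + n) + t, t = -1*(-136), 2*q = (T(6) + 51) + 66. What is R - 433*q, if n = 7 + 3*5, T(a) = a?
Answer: -52723/2 ≈ -26362.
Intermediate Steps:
q = 123/2 (q = ((6 + 51) + 66)/2 = (57 + 66)/2 = (½)*123 = 123/2 ≈ 61.500)
n = 22 (n = 7 + 15 = 22)
t = 136
R = 268 (R = 2 + ((108 + 22) + 136) = 2 + (130 + 136) = 2 + 266 = 268)
R - 433*q = 268 - 433*123/2 = 268 - 53259/2 = -52723/2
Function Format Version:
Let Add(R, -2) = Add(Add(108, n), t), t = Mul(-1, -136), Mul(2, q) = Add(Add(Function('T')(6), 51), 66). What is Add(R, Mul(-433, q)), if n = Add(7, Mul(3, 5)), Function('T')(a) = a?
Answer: Rational(-52723, 2) ≈ -26362.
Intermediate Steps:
q = Rational(123, 2) (q = Mul(Rational(1, 2), Add(Add(6, 51), 66)) = Mul(Rational(1, 2), Add(57, 66)) = Mul(Rational(1, 2), 123) = Rational(123, 2) ≈ 61.500)
n = 22 (n = Add(7, 15) = 22)
t = 136
R = 268 (R = Add(2, Add(Add(108, 22), 136)) = Add(2, Add(130, 136)) = Add(2, 266) = 268)
Add(R, Mul(-433, q)) = Add(268, Mul(-433, Rational(123, 2))) = Add(268, Rational(-53259, 2)) = Rational(-52723, 2)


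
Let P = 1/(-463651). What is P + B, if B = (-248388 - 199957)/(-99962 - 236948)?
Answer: 41575054137/31241731682 ≈ 1.3308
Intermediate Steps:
P = -1/463651 ≈ -2.1568e-6
B = 89669/67382 (B = -448345/(-336910) = -448345*(-1/336910) = 89669/67382 ≈ 1.3308)
P + B = -1/463651 + 89669/67382 = 41575054137/31241731682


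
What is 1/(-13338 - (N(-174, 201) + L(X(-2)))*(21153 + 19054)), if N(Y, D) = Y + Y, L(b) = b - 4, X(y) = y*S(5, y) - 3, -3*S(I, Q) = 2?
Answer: 3/42619613 ≈ 7.0390e-8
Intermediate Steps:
S(I, Q) = -2/3 (S(I, Q) = -1/3*2 = -2/3)
X(y) = -3 - 2*y/3 (X(y) = y*(-2/3) - 3 = -2*y/3 - 3 = -3 - 2*y/3)
L(b) = -4 + b
N(Y, D) = 2*Y
1/(-13338 - (N(-174, 201) + L(X(-2)))*(21153 + 19054)) = 1/(-13338 - (2*(-174) + (-4 + (-3 - 2/3*(-2))))*(21153 + 19054)) = 1/(-13338 - (-348 + (-4 + (-3 + 4/3)))*40207) = 1/(-13338 - (-348 + (-4 - 5/3))*40207) = 1/(-13338 - (-348 - 17/3)*40207) = 1/(-13338 - (-1061)*40207/3) = 1/(-13338 - 1*(-42659627/3)) = 1/(-13338 + 42659627/3) = 1/(42619613/3) = 3/42619613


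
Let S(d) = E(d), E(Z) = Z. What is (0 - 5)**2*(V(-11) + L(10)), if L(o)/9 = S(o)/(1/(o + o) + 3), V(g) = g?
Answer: 28225/61 ≈ 462.71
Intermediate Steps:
S(d) = d
L(o) = 9*o/(3 + 1/(2*o)) (L(o) = 9*(o/(1/(o + o) + 3)) = 9*(o/(1/(2*o) + 3)) = 9*(o/(3 + 1/(2*o))) = 9*o/(3 + 1/(2*o)))
(0 - 5)**2*(V(-11) + L(10)) = (0 - 5)**2*(-11 + 18*10**2/(1 + 6*10)) = (-5)**2*(-11 + 18*100/(1 + 60)) = 25*(-11 + 18*100/61) = 25*(-11 + 18*100*(1/61)) = 25*(-11 + 1800/61) = 25*(1129/61) = 28225/61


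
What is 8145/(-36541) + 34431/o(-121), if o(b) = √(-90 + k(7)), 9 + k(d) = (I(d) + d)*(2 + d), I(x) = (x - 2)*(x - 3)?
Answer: 419348477/146164 ≈ 2869.0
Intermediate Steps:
I(x) = (-3 + x)*(-2 + x) (I(x) = (-2 + x)*(-3 + x) = (-3 + x)*(-2 + x))
k(d) = -9 + (2 + d)*(6 + d² - 4*d) (k(d) = -9 + ((6 + d² - 5*d) + d)*(2 + d) = -9 + (6 + d² - 4*d)*(2 + d) = -9 + (2 + d)*(6 + d² - 4*d))
o(b) = 12 (o(b) = √(-90 + (3 + 7³ - 2*7 - 2*7²)) = √(-90 + (3 + 343 - 14 - 2*49)) = √(-90 + (3 + 343 - 14 - 98)) = √(-90 + 234) = √144 = 12)
8145/(-36541) + 34431/o(-121) = 8145/(-36541) + 34431/12 = 8145*(-1/36541) + 34431*(1/12) = -8145/36541 + 11477/4 = 419348477/146164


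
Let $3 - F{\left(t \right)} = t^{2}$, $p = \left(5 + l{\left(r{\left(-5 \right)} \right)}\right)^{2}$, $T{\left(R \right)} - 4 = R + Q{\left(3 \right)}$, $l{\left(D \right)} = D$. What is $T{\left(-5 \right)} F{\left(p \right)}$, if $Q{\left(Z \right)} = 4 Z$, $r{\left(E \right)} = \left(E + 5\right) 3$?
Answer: $-6842$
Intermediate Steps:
$r{\left(E \right)} = 15 + 3 E$ ($r{\left(E \right)} = \left(5 + E\right) 3 = 15 + 3 E$)
$T{\left(R \right)} = 16 + R$ ($T{\left(R \right)} = 4 + \left(R + 4 \cdot 3\right) = 4 + \left(R + 12\right) = 4 + \left(12 + R\right) = 16 + R$)
$p = 25$ ($p = \left(5 + \left(15 + 3 \left(-5\right)\right)\right)^{2} = \left(5 + \left(15 - 15\right)\right)^{2} = \left(5 + 0\right)^{2} = 5^{2} = 25$)
$F{\left(t \right)} = 3 - t^{2}$
$T{\left(-5 \right)} F{\left(p \right)} = \left(16 - 5\right) \left(3 - 25^{2}\right) = 11 \left(3 - 625\right) = 11 \left(-622\right) = -6842$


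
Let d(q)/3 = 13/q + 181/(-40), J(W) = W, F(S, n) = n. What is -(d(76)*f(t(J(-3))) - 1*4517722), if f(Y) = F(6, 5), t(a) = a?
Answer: 686703671/152 ≈ 4.5178e+6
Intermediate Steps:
f(Y) = 5
d(q) = -543/40 + 39/q (d(q) = 3*(13/q + 181/(-40)) = 3*(13/q + 181*(-1/40)) = 3*(13/q - 181/40) = 3*(-181/40 + 13/q) = -543/40 + 39/q)
-(d(76)*f(t(J(-3))) - 1*4517722) = -((-543/40 + 39/76)*5 - 1*4517722) = -((-543/40 + 39*(1/76))*5 - 4517722) = -((-543/40 + 39/76)*5 - 4517722) = -(-9927/760*5 - 4517722) = -(-9927/152 - 4517722) = -1*(-686703671/152) = 686703671/152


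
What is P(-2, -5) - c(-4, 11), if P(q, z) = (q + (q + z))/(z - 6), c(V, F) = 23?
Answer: -244/11 ≈ -22.182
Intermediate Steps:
P(q, z) = (z + 2*q)/(-6 + z)
P(-2, -5) - c(-4, 11) = (-5 + 2*(-2))/(-6 - 5) - 1*23 = (-5 - 4)/(-11) - 23 = -1/11*(-9) - 23 = 9/11 - 23 = -244/11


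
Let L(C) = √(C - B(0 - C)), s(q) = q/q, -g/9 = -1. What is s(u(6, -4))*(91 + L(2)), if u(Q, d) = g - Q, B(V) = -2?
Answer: 93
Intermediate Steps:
g = 9 (g = -9*(-1) = 9)
u(Q, d) = 9 - Q
s(q) = 1
L(C) = √(2 + C) (L(C) = √(C - 1*(-2)) = √(C + 2) = √(2 + C))
s(u(6, -4))*(91 + L(2)) = 1*(91 + √(2 + 2)) = 1*(91 + √4) = 1*(91 + 2) = 1*93 = 93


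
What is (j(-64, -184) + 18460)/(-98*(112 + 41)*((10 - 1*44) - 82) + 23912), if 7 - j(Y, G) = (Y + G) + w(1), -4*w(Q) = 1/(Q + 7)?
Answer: 598881/56422912 ≈ 0.010614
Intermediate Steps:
w(Q) = -1/(4*(7 + Q)) (w(Q) = -1/(4*(Q + 7)) = -1/(4*(7 + Q)))
j(Y, G) = 225/32 - G - Y (j(Y, G) = 7 - ((Y + G) - 1/(28 + 4*1)) = 7 - ((G + Y) - 1/(28 + 4)) = 7 - ((G + Y) - 1/32) = 7 - (-1/32 + G + Y) = 7 + (1/32 - G - Y) = 225/32 - G - Y)
(j(-64, -184) + 18460)/(-98*(112 + 41)*((10 - 1*44) - 82) + 23912) = ((225/32 - 1*(-184) - 1*(-64)) + 18460)/(-98*(112 + 41)*((10 - 1*44) - 82) + 23912) = ((225/32 + 184 + 64) + 18460)/(-14994*((10 - 44) - 82) + 23912) = (8161/32 + 18460)/(-14994*(-34 - 82) + 23912) = 598881/(32*(-14994*(-116) + 23912)) = 598881/(32*(-98*(-17748) + 23912)) = 598881/(32*(1739304 + 23912)) = (598881/32)/1763216 = (598881/32)*(1/1763216) = 598881/56422912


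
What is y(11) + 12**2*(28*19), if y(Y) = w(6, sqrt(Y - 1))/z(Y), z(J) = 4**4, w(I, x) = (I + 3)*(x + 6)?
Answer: 9805851/128 + 9*sqrt(10)/256 ≈ 76608.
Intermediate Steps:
w(I, x) = (3 + I)*(6 + x)
z(J) = 256
y(Y) = 27/128 + 9*sqrt(-1 + Y)/256 (y(Y) = (18 + 3*sqrt(Y - 1) + 6*6 + 6*sqrt(Y - 1))/256 = (18 + 3*sqrt(-1 + Y) + 36 + 6*sqrt(-1 + Y))*(1/256) = (54 + 9*sqrt(-1 + Y))*(1/256) = 27/128 + 9*sqrt(-1 + Y)/256)
y(11) + 12**2*(28*19) = (27/128 + 9*sqrt(-1 + 11)/256) + 12**2*(28*19) = (27/128 + 9*sqrt(10)/256) + 144*532 = (27/128 + 9*sqrt(10)/256) + 76608 = 9805851/128 + 9*sqrt(10)/256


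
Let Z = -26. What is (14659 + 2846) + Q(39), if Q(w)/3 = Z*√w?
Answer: 17505 - 78*√39 ≈ 17018.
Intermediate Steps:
Q(w) = -78*√w (Q(w) = 3*(-26*√w) = -78*√w)
(14659 + 2846) + Q(39) = (14659 + 2846) - 78*√39 = 17505 - 78*√39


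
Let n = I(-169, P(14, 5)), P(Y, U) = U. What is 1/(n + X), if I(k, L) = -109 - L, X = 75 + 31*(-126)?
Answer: -1/3945 ≈ -0.00025349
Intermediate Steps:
X = -3831 (X = 75 - 3906 = -3831)
n = -114 (n = -109 - 1*5 = -109 - 5 = -114)
1/(n + X) = 1/(-114 - 3831) = 1/(-3945) = -1/3945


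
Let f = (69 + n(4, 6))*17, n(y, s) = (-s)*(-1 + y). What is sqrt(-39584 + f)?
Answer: I*sqrt(38717) ≈ 196.77*I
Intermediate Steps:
n(y, s) = -s*(-1 + y)
f = 867 (f = (69 + 6*(1 - 1*4))*17 = (69 + 6*(1 - 4))*17 = (69 + 6*(-3))*17 = (69 - 18)*17 = 51*17 = 867)
sqrt(-39584 + f) = sqrt(-39584 + 867) = sqrt(-38717) = I*sqrt(38717)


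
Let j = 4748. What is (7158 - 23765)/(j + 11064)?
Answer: -16607/15812 ≈ -1.0503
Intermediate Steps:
(7158 - 23765)/(j + 11064) = (7158 - 23765)/(4748 + 11064) = -16607/15812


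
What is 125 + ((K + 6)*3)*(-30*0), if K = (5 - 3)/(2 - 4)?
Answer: 125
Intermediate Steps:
K = -1 (K = 2/(-2) = 2*(-½) = -1)
125 + ((K + 6)*3)*(-30*0) = 125 + ((-1 + 6)*3)*(-30*0) = 125 + (5*3)*0 = 125 + 15*0 = 125 + 0 = 125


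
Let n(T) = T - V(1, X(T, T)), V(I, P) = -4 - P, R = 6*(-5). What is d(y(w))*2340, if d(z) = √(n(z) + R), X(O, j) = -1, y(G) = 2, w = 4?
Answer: 11700*I ≈ 11700.0*I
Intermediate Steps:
R = -30
n(T) = 3 + T (n(T) = T - (-4 - 1*(-1)) = T - (-4 + 1) = T - 1*(-3) = T + 3 = 3 + T)
d(z) = √(-27 + z) (d(z) = √((3 + z) - 30) = √(-27 + z))
d(y(w))*2340 = √(-27 + 2)*2340 = √(-25)*2340 = (5*I)*2340 = 11700*I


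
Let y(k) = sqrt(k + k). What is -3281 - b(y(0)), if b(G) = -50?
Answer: -3231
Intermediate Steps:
y(k) = sqrt(2)*sqrt(k) (y(k) = sqrt(2*k) = sqrt(2)*sqrt(k))
-3281 - b(y(0)) = -3281 - 1*(-50) = -3281 + 50 = -3231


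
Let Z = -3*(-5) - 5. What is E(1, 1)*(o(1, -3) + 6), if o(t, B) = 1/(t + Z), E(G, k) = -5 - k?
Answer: -402/11 ≈ -36.545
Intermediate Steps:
Z = 10 (Z = 15 - 5 = 10)
o(t, B) = 1/(10 + t) (o(t, B) = 1/(t + 10) = 1/(10 + t))
E(1, 1)*(o(1, -3) + 6) = (-5 - 1*1)*(1/(10 + 1) + 6) = (-5 - 1)*(1/11 + 6) = -6*(1/11 + 6) = -6*67/11 = -402/11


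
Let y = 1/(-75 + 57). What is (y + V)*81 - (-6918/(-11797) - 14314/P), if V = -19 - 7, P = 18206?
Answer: -453242218961/214776182 ≈ -2110.3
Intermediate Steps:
y = -1/18 (y = 1/(-18) = -1/18 ≈ -0.055556)
V = -26
(y + V)*81 - (-6918/(-11797) - 14314/P) = (-1/18 - 26)*81 - (-6918/(-11797) - 14314/18206) = -469/18*81 - (-6918*(-1/11797) - 14314*1/18206) = -4221/2 - (6918/11797 - 7157/9103) = -4221/2 - 1*(-21456575/107388091) = -4221/2 + 21456575/107388091 = -453242218961/214776182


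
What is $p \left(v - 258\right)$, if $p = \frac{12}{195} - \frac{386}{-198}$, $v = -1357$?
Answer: $- \frac{4179943}{1287} \approx -3247.8$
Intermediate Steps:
$p = \frac{12941}{6435}$ ($p = 12 \cdot \frac{1}{195} - - \frac{193}{99} = \frac{4}{65} + \frac{193}{99} = \frac{12941}{6435} \approx 2.011$)
$p \left(v - 258\right) = \frac{12941 \left(-1357 - 258\right)}{6435} = \frac{12941}{6435} \left(-1615\right) = - \frac{4179943}{1287}$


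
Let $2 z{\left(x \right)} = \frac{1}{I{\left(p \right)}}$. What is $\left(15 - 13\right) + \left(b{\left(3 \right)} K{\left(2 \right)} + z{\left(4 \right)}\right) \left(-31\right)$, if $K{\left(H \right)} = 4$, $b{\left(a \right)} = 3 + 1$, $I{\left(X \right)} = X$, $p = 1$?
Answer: $- \frac{1019}{2} \approx -509.5$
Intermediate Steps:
$b{\left(a \right)} = 4$
$z{\left(x \right)} = \frac{1}{2}$ ($z{\left(x \right)} = \frac{1}{2 \cdot 1} = \frac{1}{2} \cdot 1 = \frac{1}{2}$)
$\left(15 - 13\right) + \left(b{\left(3 \right)} K{\left(2 \right)} + z{\left(4 \right)}\right) \left(-31\right) = \left(15 - 13\right) + \left(4 \cdot 4 + \frac{1}{2}\right) \left(-31\right) = \left(15 - 13\right) + \left(16 + \frac{1}{2}\right) \left(-31\right) = 2 + \frac{33}{2} \left(-31\right) = 2 - \frac{1023}{2} = - \frac{1019}{2}$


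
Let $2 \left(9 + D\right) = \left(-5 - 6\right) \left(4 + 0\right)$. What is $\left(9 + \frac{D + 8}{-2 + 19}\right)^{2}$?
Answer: $\frac{16900}{289} \approx 58.478$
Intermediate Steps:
$D = -31$ ($D = -9 + \frac{\left(-5 - 6\right) \left(4 + 0\right)}{2} = -9 + \frac{\left(-11\right) 4}{2} = -9 + \frac{1}{2} \left(-44\right) = -9 - 22 = -31$)
$\left(9 + \frac{D + 8}{-2 + 19}\right)^{2} = \left(9 + \frac{-31 + 8}{-2 + 19}\right)^{2} = \left(9 - \frac{23}{17}\right)^{2} = \left(\frac{130}{17}\right)^{2} = \frac{16900}{289}$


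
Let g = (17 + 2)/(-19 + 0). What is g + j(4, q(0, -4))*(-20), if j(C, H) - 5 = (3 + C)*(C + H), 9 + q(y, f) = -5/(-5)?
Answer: 459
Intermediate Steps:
q(y, f) = -8 (q(y, f) = -9 - 5/(-5) = -9 - 5*(-⅕) = -9 + 1 = -8)
j(C, H) = 5 + (3 + C)*(C + H)
g = -1 (g = 19/(-19) = 19*(-1/19) = -1)
g + j(4, q(0, -4))*(-20) = -1 + (5 + 4² + 3*4 + 3*(-8) + 4*(-8))*(-20) = -1 + (5 + 16 + 12 - 24 - 32)*(-20) = -1 - 23*(-20) = -1 + 460 = 459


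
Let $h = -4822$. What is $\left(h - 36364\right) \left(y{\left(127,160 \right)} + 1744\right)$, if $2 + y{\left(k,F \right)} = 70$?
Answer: $-74629032$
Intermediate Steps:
$y{\left(k,F \right)} = 68$ ($y{\left(k,F \right)} = -2 + 70 = 68$)
$\left(h - 36364\right) \left(y{\left(127,160 \right)} + 1744\right) = \left(-4822 - 36364\right) \left(68 + 1744\right) = \left(-41186\right) 1812 = -74629032$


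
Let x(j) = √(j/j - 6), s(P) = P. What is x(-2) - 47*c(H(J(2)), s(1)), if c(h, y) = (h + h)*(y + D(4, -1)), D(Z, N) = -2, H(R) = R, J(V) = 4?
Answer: 376 + I*√5 ≈ 376.0 + 2.2361*I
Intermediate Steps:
c(h, y) = 2*h*(-2 + y) (c(h, y) = (h + h)*(y - 2) = (2*h)*(-2 + y) = 2*h*(-2 + y))
x(j) = I*√5 (x(j) = √(1 - 6) = √(-5) = I*√5)
x(-2) - 47*c(H(J(2)), s(1)) = I*√5 - 94*4*(-2 + 1) = I*√5 - 94*4*(-1) = I*√5 - 47*(-8) = I*√5 + 376 = 376 + I*√5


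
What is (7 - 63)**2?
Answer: 3136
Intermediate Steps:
(7 - 63)**2 = (-56)**2 = 3136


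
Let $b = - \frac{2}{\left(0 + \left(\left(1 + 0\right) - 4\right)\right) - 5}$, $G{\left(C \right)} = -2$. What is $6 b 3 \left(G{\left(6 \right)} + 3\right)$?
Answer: $\frac{9}{2} \approx 4.5$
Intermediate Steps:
$b = \frac{1}{4}$ ($b = - \frac{2}{\left(0 + \left(1 - 4\right)\right) - 5} = - \frac{2}{\left(0 - 3\right) - 5} = - \frac{2}{-3 - 5} = - \frac{2}{-8} = \left(-2\right) \left(- \frac{1}{8}\right) = \frac{1}{4} \approx 0.25$)
$6 b 3 \left(G{\left(6 \right)} + 3\right) = 6 \cdot \frac{1}{4} \cdot 3 \left(-2 + 3\right) = \frac{3}{2} \cdot 3 \cdot 1 = \frac{9}{2} \cdot 1 = \frac{9}{2}$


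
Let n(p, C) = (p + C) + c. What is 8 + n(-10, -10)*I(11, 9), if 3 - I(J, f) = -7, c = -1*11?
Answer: -302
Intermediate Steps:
c = -11
n(p, C) = -11 + C + p (n(p, C) = (p + C) - 11 = (C + p) - 11 = -11 + C + p)
I(J, f) = 10 (I(J, f) = 3 - 1*(-7) = 3 + 7 = 10)
8 + n(-10, -10)*I(11, 9) = 8 + (-11 - 10 - 10)*10 = 8 - 31*10 = 8 - 310 = -302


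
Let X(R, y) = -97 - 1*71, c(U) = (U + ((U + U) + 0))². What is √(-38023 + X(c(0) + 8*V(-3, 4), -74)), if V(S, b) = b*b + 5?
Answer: I*√38191 ≈ 195.43*I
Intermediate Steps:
c(U) = 9*U² (c(U) = (U + (2*U + 0))² = (U + 2*U)² = (3*U)² = 9*U²)
V(S, b) = 5 + b² (V(S, b) = b² + 5 = 5 + b²)
X(R, y) = -168 (X(R, y) = -97 - 71 = -168)
√(-38023 + X(c(0) + 8*V(-3, 4), -74)) = √(-38023 - 168) = √(-38191) = I*√38191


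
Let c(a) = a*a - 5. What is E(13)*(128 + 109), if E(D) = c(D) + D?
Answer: 41949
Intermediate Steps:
c(a) = -5 + a² (c(a) = a² - 5 = -5 + a²)
E(D) = -5 + D + D² (E(D) = (-5 + D²) + D = -5 + D + D²)
E(13)*(128 + 109) = (-5 + 13 + 13²)*(128 + 109) = (-5 + 13 + 169)*237 = 177*237 = 41949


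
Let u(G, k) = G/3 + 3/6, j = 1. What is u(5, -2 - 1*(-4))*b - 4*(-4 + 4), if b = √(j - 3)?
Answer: 13*I*√2/6 ≈ 3.0641*I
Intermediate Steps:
b = I*√2 (b = √(1 - 3) = √(-2) = I*√2 ≈ 1.4142*I)
u(G, k) = ½ + G/3 (u(G, k) = G*(⅓) + 3*(⅙) = G/3 + ½ = ½ + G/3)
u(5, -2 - 1*(-4))*b - 4*(-4 + 4) = (½ + (⅓)*5)*(I*√2) - 4*(-4 + 4) = (½ + 5/3)*(I*√2) - 4*0 = 13*(I*√2)/6 + 0 = 13*I*√2/6 + 0 = 13*I*√2/6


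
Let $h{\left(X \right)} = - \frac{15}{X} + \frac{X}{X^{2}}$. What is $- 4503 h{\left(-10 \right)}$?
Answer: $- \frac{31521}{5} \approx -6304.2$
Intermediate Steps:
$h{\left(X \right)} = - \frac{14}{X}$ ($h{\left(X \right)} = - \frac{15}{X} + \frac{X}{X^{2}} = - \frac{15}{X} + \frac{1}{X} = - \frac{14}{X}$)
$- 4503 h{\left(-10 \right)} = - 4503 \left(- \frac{14}{-10}\right) = - 4503 \left(\left(-14\right) \left(- \frac{1}{10}\right)\right) = \left(-4503\right) \frac{7}{5} = - \frac{31521}{5}$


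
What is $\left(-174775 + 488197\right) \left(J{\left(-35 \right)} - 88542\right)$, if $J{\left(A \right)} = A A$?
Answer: $-27367068774$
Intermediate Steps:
$J{\left(A \right)} = A^{2}$
$\left(-174775 + 488197\right) \left(J{\left(-35 \right)} - 88542\right) = \left(-174775 + 488197\right) \left(\left(-35\right)^{2} - 88542\right) = 313422 \left(1225 - 88542\right) = 313422 \left(-87317\right) = -27367068774$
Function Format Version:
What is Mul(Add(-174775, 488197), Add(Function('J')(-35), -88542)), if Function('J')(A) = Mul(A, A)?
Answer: -27367068774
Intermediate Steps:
Function('J')(A) = Pow(A, 2)
Mul(Add(-174775, 488197), Add(Function('J')(-35), -88542)) = Mul(Add(-174775, 488197), Add(Pow(-35, 2), -88542)) = Mul(313422, Add(1225, -88542)) = Mul(313422, -87317) = -27367068774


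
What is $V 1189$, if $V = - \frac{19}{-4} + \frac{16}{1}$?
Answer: $\frac{98687}{4} \approx 24672.0$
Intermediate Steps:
$V = \frac{83}{4}$ ($V = \left(-19\right) \left(- \frac{1}{4}\right) + 16 \cdot 1 = \frac{19}{4} + 16 = \frac{83}{4} \approx 20.75$)
$V 1189 = \frac{83}{4} \cdot 1189 = \frac{98687}{4}$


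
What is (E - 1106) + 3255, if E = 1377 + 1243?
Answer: 4769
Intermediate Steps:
E = 2620
(E - 1106) + 3255 = (2620 - 1106) + 3255 = 1514 + 3255 = 4769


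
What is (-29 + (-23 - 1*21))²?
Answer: 5329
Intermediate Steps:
(-29 + (-23 - 1*21))² = (-29 + (-23 - 21))² = (-29 - 44)² = (-73)² = 5329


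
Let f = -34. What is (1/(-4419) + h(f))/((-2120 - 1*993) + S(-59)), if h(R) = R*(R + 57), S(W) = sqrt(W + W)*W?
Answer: 10757466467/44638647813 - 203883881*I*sqrt(118)/44638647813 ≈ 0.24099 - 0.049615*I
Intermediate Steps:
S(W) = sqrt(2)*W**(3/2) (S(W) = sqrt(2*W)*W = (sqrt(2)*sqrt(W))*W = sqrt(2)*W**(3/2))
h(R) = R*(57 + R)
(1/(-4419) + h(f))/((-2120 - 1*993) + S(-59)) = (1/(-4419) - 34*(57 - 34))/((-2120 - 1*993) + sqrt(2)*(-59)**(3/2)) = (-1/4419 - 34*23)/((-2120 - 993) + sqrt(2)*(-59*I*sqrt(59))) = (-1/4419 - 782)/(-3113 - 59*I*sqrt(118)) = -3455659/(4419*(-3113 - 59*I*sqrt(118)))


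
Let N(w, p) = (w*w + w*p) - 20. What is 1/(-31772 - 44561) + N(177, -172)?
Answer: 66028044/76333 ≈ 865.00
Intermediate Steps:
N(w, p) = -20 + w² + p*w (N(w, p) = (w² + p*w) - 20 = -20 + w² + p*w)
1/(-31772 - 44561) + N(177, -172) = 1/(-31772 - 44561) + (-20 + 177² - 172*177) = 1/(-76333) + (-20 + 31329 - 30444) = -1/76333 + 865 = 66028044/76333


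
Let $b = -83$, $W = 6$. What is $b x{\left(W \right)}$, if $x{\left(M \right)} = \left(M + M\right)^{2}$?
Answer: $-11952$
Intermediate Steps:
$x{\left(M \right)} = 4 M^{2}$ ($x{\left(M \right)} = \left(2 M\right)^{2} = 4 M^{2}$)
$b x{\left(W \right)} = - 83 \cdot 4 \cdot 6^{2} = - 83 \cdot 4 \cdot 36 = \left(-83\right) 144 = -11952$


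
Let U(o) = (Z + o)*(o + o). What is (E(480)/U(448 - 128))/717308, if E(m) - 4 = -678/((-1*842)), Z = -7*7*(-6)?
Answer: 2023/118668681057280 ≈ 1.7047e-11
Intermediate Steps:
Z = 294 (Z = -49*(-6) = 294)
E(m) = 2023/421 (E(m) = 4 - 678/((-1*842)) = 4 - 678/(-842) = 4 - 678*(-1/842) = 4 + 339/421 = 2023/421)
U(o) = 2*o*(294 + o) (U(o) = (294 + o)*(o + o) = (294 + o)*(2*o) = 2*o*(294 + o))
(E(480)/U(448 - 128))/717308 = (2023/(421*((2*(448 - 128)*(294 + (448 - 128))))))/717308 = (2023/(421*((2*320*(294 + 320)))))*(1/717308) = (2023/(421*((2*320*614))))*(1/717308) = ((2023/421)/392960)*(1/717308) = ((2023/421)*(1/392960))*(1/717308) = (2023/165436160)*(1/717308) = 2023/118668681057280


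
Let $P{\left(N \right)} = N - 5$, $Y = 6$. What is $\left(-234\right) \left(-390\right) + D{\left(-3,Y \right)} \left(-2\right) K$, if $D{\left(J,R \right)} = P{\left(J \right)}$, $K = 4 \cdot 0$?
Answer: $91260$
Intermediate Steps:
$P{\left(N \right)} = -5 + N$ ($P{\left(N \right)} = N - 5 = -5 + N$)
$K = 0$
$D{\left(J,R \right)} = -5 + J$
$\left(-234\right) \left(-390\right) + D{\left(-3,Y \right)} \left(-2\right) K = \left(-234\right) \left(-390\right) + \left(-5 - 3\right) \left(-2\right) 0 = 91260 + \left(-8\right) \left(-2\right) 0 = 91260 + 16 \cdot 0 = 91260 + 0 = 91260$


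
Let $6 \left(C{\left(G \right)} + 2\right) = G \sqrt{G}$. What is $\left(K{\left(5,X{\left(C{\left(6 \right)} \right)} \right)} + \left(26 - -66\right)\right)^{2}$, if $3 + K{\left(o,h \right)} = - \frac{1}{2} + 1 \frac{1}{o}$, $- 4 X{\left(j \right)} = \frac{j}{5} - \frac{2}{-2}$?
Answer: $\frac{786769}{100} \approx 7867.7$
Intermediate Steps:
$C{\left(G \right)} = -2 + \frac{G^{\frac{3}{2}}}{6}$ ($C{\left(G \right)} = -2 + \frac{G \sqrt{G}}{6} = -2 + \frac{G^{\frac{3}{2}}}{6}$)
$X{\left(j \right)} = - \frac{1}{4} - \frac{j}{20}$ ($X{\left(j \right)} = - \frac{\frac{j}{5} - \frac{2}{-2}}{4} = - \frac{j \frac{1}{5} - -1}{4} = - \frac{\frac{j}{5} + 1}{4} = - \frac{1 + \frac{j}{5}}{4} = - \frac{1}{4} - \frac{j}{20}$)
$K{\left(o,h \right)} = - \frac{7}{2} + \frac{1}{o}$ ($K{\left(o,h \right)} = -3 + \left(- \frac{1}{2} + 1 \frac{1}{o}\right) = -3 + \left(\left(-1\right) \frac{1}{2} + \frac{1}{o}\right) = -3 - \left(\frac{1}{2} - \frac{1}{o}\right) = - \frac{7}{2} + \frac{1}{o}$)
$\left(K{\left(5,X{\left(C{\left(6 \right)} \right)} \right)} + \left(26 - -66\right)\right)^{2} = \left(\left(- \frac{7}{2} + \frac{1}{5}\right) + \left(26 - -66\right)\right)^{2} = \left(\left(- \frac{7}{2} + \frac{1}{5}\right) + \left(26 + 66\right)\right)^{2} = \left(- \frac{33}{10} + 92\right)^{2} = \left(\frac{887}{10}\right)^{2} = \frac{786769}{100}$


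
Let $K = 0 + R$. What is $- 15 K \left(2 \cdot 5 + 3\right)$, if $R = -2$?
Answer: $390$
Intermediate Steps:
$K = -2$ ($K = 0 - 2 = -2$)
$- 15 K \left(2 \cdot 5 + 3\right) = \left(-15\right) \left(-2\right) \left(2 \cdot 5 + 3\right) = 30 \left(10 + 3\right) = 30 \cdot 13 = 390$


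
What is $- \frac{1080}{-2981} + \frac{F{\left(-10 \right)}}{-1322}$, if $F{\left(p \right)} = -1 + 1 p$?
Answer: $\frac{1460551}{3940882} \approx 0.37062$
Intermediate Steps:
$F{\left(p \right)} = -1 + p$
$- \frac{1080}{-2981} + \frac{F{\left(-10 \right)}}{-1322} = - \frac{1080}{-2981} + \frac{-1 - 10}{-1322} = \left(-1080\right) \left(- \frac{1}{2981}\right) - - \frac{11}{1322} = \frac{1080}{2981} + \frac{11}{1322} = \frac{1460551}{3940882}$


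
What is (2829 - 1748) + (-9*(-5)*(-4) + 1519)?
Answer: 2420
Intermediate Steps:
(2829 - 1748) + (-9*(-5)*(-4) + 1519) = 1081 + (45*(-4) + 1519) = 1081 + (-180 + 1519) = 1081 + 1339 = 2420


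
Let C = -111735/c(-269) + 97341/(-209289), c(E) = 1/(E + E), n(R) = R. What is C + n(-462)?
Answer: 4193660954137/69763 ≈ 6.0113e+7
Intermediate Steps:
c(E) = 1/(2*E)
C = 4193693184643/69763 (C = -111735/((½)/(-269)) + 97341/(-209289) = -111735/((½)*(-1/269)) + 97341*(-1/209289) = -111735/(-1/538) - 32447/69763 = -111735*(-538) - 32447/69763 = 60113430 - 32447/69763 = 4193693184643/69763 ≈ 6.0113e+7)
C + n(-462) = 4193693184643/69763 - 462 = 4193660954137/69763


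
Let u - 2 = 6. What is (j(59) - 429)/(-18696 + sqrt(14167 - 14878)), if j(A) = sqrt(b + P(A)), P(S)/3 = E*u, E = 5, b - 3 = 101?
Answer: (429 - 4*sqrt(14))/(18696 - 3*I*sqrt(79)) ≈ 0.022146 + 3.1584e-5*I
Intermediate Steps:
u = 8 (u = 2 + 6 = 8)
b = 104 (b = 3 + 101 = 104)
P(S) = 120 (P(S) = 3*(5*8) = 3*40 = 120)
j(A) = 4*sqrt(14) (j(A) = sqrt(104 + 120) = sqrt(224) = 4*sqrt(14))
(j(59) - 429)/(-18696 + sqrt(14167 - 14878)) = (4*sqrt(14) - 429)/(-18696 + sqrt(14167 - 14878)) = (-429 + 4*sqrt(14))/(-18696 + sqrt(-711)) = (-429 + 4*sqrt(14))/(-18696 + 3*I*sqrt(79))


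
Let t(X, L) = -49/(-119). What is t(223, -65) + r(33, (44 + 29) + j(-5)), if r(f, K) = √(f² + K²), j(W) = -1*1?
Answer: 7/17 + 3*√697 ≈ 79.614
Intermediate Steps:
j(W) = -1
r(f, K) = √(K² + f²)
t(X, L) = 7/17 (t(X, L) = -49*(-1/119) = 7/17)
t(223, -65) + r(33, (44 + 29) + j(-5)) = 7/17 + √(((44 + 29) - 1)² + 33²) = 7/17 + √((73 - 1)² + 1089) = 7/17 + √(72² + 1089) = 7/17 + √(5184 + 1089) = 7/17 + √6273 = 7/17 + 3*√697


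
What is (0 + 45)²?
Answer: 2025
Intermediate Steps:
(0 + 45)² = 45² = 2025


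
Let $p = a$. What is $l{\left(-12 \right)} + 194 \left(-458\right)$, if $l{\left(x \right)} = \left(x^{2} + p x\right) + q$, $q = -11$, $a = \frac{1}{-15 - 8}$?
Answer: $- \frac{2040525}{23} \approx -88719.0$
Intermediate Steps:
$a = - \frac{1}{23}$ ($a = \frac{1}{-23} = - \frac{1}{23} \approx -0.043478$)
$p = - \frac{1}{23} \approx -0.043478$
$l{\left(x \right)} = -11 + x^{2} - \frac{x}{23}$ ($l{\left(x \right)} = \left(x^{2} - \frac{x}{23}\right) - 11 = -11 + x^{2} - \frac{x}{23}$)
$l{\left(-12 \right)} + 194 \left(-458\right) = \left(-11 + \left(-12\right)^{2} - - \frac{12}{23}\right) + 194 \left(-458\right) = \left(-11 + 144 + \frac{12}{23}\right) - 88852 = \frac{3071}{23} - 88852 = - \frac{2040525}{23}$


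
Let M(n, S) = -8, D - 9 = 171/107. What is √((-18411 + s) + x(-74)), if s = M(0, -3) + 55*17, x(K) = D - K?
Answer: 2*I*√49801438/107 ≈ 131.91*I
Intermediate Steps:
D = 1134/107 (D = 9 + 171/107 = 1134/107 ≈ 10.598)
x(K) = 1134/107 - K
s = 927 (s = -8 + 55*17 = -8 + 935 = 927)
√((-18411 + s) + x(-74)) = √((-18411 + 927) + (1134/107 - 1*(-74))) = √(-17484 + (1134/107 + 74)) = √(-17484 + 9052/107) = √(-1861736/107) = 2*I*√49801438/107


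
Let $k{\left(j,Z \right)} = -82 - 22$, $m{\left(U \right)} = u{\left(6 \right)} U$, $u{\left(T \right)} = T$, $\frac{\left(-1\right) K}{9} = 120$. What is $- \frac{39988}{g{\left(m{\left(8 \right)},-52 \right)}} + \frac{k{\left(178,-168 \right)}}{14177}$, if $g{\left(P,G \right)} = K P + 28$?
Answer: $\frac{140380357}{183634681} \approx 0.76445$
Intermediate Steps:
$K = -1080$ ($K = \left(-9\right) 120 = -1080$)
$m{\left(U \right)} = 6 U$
$k{\left(j,Z \right)} = -104$ ($k{\left(j,Z \right)} = -82 - 22 = -104$)
$g{\left(P,G \right)} = 28 - 1080 P$ ($g{\left(P,G \right)} = - 1080 P + 28 = 28 - 1080 P$)
$- \frac{39988}{g{\left(m{\left(8 \right)},-52 \right)}} + \frac{k{\left(178,-168 \right)}}{14177} = - \frac{39988}{28 - 1080 \cdot 6 \cdot 8} - \frac{104}{14177} = - \frac{39988}{28 - 51840} - \frac{104}{14177} = - \frac{39988}{-51812} - \frac{104}{14177} = \left(-39988\right) \left(- \frac{1}{51812}\right) - \frac{104}{14177} = \frac{9997}{12953} - \frac{104}{14177} = \frac{140380357}{183634681}$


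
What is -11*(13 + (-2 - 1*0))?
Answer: -121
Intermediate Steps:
-11*(13 + (-2 - 1*0)) = -11*(13 + (-2 + 0)) = -11*(13 - 2) = -11*11 = -121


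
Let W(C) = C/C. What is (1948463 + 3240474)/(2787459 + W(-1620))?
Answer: 399149/214420 ≈ 1.8615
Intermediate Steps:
W(C) = 1
(1948463 + 3240474)/(2787459 + W(-1620)) = (1948463 + 3240474)/(2787459 + 1) = 5188937/2787460 = 5188937*(1/2787460) = 399149/214420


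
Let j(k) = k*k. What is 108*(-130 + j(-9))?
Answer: -5292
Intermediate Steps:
j(k) = k²
108*(-130 + j(-9)) = 108*(-130 + (-9)²) = 108*(-130 + 81) = 108*(-49) = -5292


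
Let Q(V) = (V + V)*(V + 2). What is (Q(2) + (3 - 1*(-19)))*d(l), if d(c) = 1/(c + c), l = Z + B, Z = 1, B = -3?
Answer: -19/2 ≈ -9.5000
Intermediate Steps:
Q(V) = 2*V*(2 + V) (Q(V) = (2*V)*(2 + V) = 2*V*(2 + V))
l = -2 (l = 1 - 3 = -2)
d(c) = 1/(2*c)
(Q(2) + (3 - 1*(-19)))*d(l) = (2*2*(2 + 2) + (3 - 1*(-19)))*((½)/(-2)) = (2*2*4 + (3 + 19))*((½)*(-½)) = (16 + 22)*(-¼) = 38*(-¼) = -19/2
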